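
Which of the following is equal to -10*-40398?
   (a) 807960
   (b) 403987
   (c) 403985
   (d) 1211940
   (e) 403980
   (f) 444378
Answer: e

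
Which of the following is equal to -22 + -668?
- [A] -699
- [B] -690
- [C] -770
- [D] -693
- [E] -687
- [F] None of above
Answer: B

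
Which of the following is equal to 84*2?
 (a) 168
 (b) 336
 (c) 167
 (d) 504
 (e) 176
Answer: a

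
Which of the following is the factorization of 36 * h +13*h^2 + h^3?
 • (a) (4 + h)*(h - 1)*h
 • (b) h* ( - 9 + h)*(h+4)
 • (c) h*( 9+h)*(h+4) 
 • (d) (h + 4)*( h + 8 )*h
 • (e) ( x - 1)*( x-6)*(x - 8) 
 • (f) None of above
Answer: c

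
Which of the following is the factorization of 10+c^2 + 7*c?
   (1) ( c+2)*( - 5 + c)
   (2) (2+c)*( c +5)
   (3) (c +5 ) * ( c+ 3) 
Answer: 2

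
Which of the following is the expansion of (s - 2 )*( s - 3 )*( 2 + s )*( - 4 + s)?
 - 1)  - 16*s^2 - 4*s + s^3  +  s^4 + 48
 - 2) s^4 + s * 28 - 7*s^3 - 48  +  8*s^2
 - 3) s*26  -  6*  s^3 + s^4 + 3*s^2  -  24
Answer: 2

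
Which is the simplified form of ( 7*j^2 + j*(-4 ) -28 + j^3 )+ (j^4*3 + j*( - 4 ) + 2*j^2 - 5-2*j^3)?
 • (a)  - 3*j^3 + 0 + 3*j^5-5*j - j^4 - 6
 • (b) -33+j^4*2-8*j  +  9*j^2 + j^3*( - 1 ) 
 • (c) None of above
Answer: c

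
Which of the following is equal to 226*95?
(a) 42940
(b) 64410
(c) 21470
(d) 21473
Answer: c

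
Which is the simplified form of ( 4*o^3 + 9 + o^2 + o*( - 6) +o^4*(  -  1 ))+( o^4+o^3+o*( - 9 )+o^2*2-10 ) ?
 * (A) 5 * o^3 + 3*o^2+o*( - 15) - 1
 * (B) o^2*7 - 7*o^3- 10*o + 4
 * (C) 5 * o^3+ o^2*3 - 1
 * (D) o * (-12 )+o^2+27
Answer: A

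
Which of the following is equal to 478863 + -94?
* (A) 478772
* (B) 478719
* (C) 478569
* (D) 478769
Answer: D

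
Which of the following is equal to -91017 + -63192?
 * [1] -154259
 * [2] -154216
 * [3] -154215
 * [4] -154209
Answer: 4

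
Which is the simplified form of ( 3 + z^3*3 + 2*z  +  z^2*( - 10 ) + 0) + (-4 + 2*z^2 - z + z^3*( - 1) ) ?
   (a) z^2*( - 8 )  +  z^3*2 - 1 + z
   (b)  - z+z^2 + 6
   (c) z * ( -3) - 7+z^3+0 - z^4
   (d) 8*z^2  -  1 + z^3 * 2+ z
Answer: a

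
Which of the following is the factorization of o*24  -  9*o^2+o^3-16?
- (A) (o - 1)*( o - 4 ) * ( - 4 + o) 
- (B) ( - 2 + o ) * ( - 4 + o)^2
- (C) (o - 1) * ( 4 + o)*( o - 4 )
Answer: A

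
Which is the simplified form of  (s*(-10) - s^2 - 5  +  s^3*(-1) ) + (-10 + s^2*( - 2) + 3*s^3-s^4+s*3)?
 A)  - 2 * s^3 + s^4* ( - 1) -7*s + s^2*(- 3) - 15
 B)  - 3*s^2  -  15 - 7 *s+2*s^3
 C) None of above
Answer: C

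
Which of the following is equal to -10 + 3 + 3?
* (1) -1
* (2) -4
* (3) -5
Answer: 2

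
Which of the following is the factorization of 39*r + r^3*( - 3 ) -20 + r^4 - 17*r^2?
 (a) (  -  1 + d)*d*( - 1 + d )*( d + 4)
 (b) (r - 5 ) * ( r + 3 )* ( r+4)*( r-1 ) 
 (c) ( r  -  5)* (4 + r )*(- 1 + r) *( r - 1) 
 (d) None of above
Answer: c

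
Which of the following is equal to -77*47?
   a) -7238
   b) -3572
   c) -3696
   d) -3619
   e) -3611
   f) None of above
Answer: d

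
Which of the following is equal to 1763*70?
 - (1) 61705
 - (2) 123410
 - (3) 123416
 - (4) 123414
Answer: 2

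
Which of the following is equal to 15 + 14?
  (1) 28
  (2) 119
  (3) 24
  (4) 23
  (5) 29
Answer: 5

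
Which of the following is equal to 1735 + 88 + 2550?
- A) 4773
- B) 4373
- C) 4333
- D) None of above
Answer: B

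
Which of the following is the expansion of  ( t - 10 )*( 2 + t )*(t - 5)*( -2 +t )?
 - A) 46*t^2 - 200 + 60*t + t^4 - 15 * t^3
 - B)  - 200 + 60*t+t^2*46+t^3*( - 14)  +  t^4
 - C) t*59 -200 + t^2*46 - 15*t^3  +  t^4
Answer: A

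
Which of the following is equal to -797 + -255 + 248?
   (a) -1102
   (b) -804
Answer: b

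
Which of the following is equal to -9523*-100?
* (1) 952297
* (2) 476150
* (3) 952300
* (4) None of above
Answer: 3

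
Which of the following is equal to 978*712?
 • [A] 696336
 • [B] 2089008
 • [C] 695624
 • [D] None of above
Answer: A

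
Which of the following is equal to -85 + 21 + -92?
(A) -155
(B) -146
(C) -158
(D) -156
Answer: D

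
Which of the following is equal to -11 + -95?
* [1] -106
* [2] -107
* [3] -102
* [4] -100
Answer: 1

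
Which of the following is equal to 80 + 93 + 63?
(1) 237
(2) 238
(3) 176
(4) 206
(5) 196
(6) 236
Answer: 6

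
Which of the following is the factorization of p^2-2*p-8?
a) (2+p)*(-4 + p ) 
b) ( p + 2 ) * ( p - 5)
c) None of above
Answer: a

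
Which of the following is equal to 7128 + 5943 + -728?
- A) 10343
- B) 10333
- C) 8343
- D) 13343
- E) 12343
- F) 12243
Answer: E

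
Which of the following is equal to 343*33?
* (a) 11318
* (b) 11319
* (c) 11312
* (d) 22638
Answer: b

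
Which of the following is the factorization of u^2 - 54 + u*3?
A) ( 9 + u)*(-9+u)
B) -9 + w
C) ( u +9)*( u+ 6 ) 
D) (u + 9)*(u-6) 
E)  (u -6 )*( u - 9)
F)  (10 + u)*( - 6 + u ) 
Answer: D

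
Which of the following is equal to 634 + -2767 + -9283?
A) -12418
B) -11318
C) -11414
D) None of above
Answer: D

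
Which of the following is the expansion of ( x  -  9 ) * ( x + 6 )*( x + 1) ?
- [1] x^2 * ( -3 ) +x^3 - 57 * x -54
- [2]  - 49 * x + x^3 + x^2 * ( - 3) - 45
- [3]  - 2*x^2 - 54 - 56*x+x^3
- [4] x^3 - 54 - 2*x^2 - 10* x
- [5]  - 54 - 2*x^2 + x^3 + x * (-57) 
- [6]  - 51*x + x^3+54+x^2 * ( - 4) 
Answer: 5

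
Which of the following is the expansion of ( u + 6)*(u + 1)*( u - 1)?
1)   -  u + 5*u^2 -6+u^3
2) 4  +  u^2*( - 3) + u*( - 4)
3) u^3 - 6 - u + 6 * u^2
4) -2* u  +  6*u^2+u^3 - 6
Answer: 3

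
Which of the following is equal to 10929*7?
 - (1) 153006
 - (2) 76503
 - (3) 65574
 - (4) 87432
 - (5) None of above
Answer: 2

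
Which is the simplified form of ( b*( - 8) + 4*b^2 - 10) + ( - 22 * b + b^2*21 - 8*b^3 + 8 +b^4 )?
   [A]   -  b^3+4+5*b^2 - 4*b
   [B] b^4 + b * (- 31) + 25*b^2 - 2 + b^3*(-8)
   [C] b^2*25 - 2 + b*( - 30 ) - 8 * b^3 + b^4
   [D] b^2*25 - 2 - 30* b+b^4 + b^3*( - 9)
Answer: C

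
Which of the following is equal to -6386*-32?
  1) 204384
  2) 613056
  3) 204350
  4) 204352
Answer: 4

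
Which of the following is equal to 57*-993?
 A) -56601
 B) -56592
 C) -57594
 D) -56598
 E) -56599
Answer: A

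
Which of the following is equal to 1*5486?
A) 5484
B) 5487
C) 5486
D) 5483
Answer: C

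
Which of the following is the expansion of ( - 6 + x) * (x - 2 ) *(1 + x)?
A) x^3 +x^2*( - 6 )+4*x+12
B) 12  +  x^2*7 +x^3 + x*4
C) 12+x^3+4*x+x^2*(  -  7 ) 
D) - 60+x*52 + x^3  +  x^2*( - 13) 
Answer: C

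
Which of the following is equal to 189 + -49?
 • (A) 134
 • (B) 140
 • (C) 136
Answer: B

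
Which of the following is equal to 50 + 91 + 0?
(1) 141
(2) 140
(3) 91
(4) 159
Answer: 1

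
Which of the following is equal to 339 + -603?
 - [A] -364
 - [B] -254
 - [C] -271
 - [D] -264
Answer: D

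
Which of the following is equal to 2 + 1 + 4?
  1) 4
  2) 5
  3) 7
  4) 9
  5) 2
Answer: 3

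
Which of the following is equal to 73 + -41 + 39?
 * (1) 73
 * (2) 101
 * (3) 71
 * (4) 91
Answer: 3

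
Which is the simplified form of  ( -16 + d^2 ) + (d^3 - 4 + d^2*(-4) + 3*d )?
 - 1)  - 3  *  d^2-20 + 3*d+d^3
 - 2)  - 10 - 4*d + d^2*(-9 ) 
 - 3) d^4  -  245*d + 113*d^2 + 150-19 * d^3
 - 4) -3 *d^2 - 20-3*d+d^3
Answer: 1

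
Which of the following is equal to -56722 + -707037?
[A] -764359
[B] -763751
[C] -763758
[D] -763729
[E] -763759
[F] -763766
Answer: E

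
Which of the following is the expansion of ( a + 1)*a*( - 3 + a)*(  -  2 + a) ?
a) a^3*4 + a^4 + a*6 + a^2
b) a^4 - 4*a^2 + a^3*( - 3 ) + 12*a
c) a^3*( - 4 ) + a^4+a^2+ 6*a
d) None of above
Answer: c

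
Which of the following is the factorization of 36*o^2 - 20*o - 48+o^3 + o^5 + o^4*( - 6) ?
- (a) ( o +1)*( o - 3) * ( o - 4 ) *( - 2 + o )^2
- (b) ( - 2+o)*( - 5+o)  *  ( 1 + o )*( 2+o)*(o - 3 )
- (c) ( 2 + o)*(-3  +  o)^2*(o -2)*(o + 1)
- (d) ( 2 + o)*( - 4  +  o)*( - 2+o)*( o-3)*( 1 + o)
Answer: d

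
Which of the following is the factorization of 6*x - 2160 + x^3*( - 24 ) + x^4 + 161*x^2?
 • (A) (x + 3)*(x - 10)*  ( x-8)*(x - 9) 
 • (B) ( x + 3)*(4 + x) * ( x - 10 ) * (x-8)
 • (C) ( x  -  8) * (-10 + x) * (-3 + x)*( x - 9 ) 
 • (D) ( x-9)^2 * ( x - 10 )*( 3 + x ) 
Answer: A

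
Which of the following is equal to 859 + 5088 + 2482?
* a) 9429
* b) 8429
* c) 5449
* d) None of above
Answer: b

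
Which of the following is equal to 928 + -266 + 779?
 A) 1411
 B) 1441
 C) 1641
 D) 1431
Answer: B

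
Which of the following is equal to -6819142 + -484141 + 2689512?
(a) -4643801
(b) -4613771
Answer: b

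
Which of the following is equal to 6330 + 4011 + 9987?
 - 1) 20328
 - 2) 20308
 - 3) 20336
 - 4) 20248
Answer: 1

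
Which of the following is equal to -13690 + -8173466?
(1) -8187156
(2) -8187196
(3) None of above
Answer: 1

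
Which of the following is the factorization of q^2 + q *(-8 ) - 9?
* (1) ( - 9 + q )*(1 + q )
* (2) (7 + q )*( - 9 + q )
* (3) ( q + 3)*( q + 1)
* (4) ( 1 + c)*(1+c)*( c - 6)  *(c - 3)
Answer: 1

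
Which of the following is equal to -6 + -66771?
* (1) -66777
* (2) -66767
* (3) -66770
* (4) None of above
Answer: 1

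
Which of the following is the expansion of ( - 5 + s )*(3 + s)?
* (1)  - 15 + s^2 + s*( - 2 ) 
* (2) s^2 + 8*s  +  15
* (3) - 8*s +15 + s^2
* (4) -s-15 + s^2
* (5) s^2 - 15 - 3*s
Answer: 1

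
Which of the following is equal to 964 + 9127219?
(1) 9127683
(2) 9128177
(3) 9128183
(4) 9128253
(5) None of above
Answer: 3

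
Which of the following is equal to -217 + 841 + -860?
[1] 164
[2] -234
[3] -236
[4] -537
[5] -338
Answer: 3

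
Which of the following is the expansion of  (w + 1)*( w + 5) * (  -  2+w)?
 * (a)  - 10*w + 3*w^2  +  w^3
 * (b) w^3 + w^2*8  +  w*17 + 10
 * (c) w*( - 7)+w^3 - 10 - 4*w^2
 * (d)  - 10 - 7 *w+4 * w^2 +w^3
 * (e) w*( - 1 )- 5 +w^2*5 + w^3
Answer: d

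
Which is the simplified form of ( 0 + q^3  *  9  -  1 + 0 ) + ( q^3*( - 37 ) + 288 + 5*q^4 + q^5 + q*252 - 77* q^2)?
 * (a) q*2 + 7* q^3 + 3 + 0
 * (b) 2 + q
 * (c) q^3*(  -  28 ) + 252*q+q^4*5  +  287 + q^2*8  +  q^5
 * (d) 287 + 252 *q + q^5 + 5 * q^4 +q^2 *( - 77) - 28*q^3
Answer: d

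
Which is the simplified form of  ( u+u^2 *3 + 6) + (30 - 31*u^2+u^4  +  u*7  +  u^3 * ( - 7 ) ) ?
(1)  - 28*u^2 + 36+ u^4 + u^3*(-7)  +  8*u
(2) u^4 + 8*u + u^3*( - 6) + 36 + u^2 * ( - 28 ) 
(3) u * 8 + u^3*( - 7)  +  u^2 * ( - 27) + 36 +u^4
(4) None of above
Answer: 1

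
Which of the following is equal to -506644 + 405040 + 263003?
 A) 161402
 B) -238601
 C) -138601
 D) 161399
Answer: D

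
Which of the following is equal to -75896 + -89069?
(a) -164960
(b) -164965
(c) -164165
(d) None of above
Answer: b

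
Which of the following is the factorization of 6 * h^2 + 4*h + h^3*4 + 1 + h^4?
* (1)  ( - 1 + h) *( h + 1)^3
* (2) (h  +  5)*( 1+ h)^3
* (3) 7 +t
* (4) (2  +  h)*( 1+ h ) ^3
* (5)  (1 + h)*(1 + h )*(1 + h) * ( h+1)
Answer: 5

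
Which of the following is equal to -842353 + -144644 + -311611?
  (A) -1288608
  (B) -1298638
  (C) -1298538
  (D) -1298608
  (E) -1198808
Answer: D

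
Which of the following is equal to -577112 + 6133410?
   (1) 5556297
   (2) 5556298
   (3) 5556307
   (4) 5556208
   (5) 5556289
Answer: 2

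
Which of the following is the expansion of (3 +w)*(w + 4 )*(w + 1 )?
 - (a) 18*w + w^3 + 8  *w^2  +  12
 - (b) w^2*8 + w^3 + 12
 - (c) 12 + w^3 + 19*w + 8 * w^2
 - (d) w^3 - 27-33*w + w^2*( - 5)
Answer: c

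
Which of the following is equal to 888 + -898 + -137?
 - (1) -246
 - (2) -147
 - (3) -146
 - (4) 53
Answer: 2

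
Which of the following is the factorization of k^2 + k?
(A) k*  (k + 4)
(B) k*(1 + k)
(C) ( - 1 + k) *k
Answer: B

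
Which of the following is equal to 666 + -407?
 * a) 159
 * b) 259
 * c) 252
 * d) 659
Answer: b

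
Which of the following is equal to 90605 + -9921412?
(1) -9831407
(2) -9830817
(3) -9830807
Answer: 3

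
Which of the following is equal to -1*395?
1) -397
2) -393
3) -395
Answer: 3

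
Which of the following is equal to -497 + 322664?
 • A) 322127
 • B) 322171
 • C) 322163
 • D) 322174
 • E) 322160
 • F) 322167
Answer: F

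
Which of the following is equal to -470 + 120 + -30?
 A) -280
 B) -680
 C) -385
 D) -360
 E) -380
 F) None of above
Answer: E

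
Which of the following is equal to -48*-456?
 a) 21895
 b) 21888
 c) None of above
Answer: b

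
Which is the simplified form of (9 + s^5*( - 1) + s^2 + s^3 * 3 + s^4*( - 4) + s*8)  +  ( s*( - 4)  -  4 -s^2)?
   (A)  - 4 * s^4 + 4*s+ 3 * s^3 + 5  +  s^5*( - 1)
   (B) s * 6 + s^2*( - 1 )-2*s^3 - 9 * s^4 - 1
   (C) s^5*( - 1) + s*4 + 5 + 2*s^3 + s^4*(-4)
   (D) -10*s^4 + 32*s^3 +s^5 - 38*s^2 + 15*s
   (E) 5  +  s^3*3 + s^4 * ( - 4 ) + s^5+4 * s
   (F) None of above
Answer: A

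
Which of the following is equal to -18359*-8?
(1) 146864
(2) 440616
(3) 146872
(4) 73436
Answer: 3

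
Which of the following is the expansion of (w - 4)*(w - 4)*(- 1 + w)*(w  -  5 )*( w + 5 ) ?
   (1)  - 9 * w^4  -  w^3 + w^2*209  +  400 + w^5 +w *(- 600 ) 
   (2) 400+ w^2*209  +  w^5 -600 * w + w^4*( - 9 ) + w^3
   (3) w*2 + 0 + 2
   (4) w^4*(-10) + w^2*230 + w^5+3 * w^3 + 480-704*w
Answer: 1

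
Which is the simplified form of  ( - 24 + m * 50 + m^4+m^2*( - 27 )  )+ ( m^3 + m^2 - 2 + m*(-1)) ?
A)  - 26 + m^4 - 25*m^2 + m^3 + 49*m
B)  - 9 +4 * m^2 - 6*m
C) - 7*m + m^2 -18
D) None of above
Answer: D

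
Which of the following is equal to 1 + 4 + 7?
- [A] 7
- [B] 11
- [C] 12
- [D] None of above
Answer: C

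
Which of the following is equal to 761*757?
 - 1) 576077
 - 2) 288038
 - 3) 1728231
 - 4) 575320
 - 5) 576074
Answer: 1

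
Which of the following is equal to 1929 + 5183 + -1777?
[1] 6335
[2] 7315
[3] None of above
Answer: 3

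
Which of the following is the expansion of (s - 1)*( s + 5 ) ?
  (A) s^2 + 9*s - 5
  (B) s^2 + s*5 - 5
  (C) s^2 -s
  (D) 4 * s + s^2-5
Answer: D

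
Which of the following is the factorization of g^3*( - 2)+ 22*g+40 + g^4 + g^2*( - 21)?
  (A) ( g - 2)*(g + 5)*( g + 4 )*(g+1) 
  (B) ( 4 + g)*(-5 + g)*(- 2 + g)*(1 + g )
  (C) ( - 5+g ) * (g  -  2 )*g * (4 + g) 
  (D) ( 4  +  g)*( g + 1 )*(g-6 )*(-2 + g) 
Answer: B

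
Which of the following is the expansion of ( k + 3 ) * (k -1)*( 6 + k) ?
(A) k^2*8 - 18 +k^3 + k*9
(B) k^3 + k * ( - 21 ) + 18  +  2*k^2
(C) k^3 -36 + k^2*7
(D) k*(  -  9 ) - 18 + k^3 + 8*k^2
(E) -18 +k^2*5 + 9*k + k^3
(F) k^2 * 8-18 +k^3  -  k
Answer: A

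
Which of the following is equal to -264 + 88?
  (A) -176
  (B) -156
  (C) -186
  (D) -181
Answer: A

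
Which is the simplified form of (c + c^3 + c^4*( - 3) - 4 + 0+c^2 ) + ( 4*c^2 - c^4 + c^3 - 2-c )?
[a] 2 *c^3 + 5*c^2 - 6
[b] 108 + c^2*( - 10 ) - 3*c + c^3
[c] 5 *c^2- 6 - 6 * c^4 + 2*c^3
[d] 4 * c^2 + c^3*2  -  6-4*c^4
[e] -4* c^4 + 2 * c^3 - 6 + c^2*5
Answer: e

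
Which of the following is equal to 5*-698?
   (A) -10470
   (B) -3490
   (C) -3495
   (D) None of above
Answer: B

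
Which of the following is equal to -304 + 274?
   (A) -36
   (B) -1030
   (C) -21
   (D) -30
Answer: D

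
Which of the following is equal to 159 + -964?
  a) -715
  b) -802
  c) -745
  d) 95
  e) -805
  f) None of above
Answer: e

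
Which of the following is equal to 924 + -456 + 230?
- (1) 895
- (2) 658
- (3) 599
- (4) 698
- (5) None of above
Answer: 4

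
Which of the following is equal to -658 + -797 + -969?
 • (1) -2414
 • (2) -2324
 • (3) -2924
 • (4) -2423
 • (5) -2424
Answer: 5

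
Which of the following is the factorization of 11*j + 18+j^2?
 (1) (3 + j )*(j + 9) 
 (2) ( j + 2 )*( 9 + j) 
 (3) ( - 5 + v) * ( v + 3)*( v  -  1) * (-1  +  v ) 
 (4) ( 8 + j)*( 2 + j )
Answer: 2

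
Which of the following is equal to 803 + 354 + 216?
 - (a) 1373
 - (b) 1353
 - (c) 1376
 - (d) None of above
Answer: a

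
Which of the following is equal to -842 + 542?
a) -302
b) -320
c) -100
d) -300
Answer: d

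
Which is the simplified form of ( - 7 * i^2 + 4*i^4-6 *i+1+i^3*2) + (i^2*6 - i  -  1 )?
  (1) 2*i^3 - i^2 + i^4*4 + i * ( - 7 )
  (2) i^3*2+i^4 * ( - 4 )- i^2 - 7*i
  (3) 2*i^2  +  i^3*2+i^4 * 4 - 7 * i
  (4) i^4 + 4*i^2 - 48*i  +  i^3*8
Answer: 1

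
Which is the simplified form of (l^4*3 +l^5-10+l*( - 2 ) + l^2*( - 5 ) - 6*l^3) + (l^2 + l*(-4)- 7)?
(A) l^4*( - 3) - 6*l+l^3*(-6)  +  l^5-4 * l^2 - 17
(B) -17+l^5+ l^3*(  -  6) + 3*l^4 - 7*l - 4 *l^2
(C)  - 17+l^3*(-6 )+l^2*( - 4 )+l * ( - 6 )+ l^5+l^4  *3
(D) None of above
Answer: C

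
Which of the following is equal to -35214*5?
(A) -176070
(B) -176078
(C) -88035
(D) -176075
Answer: A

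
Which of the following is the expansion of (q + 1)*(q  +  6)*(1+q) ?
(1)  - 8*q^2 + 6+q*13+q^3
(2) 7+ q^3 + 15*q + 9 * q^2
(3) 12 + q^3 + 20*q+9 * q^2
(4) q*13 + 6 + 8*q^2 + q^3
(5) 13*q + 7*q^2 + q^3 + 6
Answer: 4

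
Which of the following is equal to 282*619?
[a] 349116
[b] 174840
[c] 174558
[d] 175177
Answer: c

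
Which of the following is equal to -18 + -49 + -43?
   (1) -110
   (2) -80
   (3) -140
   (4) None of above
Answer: 1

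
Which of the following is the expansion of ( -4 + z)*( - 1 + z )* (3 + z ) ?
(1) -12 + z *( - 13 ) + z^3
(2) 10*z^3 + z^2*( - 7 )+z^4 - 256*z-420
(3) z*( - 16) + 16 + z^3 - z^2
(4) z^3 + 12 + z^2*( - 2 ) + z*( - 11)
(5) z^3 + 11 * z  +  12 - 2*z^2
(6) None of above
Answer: 4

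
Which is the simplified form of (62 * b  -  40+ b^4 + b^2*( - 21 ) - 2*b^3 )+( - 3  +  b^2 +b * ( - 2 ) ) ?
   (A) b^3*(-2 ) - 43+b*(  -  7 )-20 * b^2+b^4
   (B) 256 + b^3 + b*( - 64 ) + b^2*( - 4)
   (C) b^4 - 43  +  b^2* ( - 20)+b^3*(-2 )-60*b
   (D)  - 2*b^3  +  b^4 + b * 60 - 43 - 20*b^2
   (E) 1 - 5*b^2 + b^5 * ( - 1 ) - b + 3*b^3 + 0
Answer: D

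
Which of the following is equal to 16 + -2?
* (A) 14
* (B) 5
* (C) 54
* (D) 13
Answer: A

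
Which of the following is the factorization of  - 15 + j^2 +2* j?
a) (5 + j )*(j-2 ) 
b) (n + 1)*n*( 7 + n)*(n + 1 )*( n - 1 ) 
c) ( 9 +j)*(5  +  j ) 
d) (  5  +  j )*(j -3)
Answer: d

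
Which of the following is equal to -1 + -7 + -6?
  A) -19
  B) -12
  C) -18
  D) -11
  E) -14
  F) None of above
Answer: E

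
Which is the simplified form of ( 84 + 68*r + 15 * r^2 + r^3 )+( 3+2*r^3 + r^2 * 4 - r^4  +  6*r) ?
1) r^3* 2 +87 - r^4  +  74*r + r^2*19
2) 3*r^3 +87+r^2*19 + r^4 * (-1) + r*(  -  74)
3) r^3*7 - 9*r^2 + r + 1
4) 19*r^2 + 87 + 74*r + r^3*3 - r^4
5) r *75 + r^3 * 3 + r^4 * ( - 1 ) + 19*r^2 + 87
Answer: 4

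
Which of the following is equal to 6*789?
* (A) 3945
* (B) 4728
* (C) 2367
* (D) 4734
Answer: D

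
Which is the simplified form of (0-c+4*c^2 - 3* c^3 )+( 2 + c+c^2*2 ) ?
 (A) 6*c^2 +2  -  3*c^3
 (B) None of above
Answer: A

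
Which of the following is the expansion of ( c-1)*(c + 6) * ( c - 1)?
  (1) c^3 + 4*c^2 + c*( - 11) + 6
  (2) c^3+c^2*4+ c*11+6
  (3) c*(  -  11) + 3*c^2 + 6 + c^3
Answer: 1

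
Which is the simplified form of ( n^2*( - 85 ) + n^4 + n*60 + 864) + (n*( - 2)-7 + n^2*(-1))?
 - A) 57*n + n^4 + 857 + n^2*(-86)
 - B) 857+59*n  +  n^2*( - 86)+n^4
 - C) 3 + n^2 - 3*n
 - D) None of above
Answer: D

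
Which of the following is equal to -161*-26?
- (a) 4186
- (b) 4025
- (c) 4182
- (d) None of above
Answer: a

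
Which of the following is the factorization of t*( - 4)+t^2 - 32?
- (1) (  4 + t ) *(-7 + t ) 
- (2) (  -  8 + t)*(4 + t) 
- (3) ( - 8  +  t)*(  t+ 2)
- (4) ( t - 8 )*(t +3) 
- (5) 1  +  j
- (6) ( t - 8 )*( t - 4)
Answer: 2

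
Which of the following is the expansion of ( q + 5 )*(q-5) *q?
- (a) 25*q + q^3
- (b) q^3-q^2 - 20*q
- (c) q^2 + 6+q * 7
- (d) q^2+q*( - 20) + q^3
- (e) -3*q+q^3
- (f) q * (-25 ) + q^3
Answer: f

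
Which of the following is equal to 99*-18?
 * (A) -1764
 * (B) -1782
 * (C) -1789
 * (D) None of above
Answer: B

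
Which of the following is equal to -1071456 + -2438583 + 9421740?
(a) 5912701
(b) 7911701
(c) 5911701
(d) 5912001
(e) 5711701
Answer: c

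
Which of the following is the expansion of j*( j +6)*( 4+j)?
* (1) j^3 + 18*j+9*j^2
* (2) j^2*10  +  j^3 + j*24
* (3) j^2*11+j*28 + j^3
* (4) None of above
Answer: 2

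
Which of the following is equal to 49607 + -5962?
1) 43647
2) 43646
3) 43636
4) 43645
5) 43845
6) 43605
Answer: 4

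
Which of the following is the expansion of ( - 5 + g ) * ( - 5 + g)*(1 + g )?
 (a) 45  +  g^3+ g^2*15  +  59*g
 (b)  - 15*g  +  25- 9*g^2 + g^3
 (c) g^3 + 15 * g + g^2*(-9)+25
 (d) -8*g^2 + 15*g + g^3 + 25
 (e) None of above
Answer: c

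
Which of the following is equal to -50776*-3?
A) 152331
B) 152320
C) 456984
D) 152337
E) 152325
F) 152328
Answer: F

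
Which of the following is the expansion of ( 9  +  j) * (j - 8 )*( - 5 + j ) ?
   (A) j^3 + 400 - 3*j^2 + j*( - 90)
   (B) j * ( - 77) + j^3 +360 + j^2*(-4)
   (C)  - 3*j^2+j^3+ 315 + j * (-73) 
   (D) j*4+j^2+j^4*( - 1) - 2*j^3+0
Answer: B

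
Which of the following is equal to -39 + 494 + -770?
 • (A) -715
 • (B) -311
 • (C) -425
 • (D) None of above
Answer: D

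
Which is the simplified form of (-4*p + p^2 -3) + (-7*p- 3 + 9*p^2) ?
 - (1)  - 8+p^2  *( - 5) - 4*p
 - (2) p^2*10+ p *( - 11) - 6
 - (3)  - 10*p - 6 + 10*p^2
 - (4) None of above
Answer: 2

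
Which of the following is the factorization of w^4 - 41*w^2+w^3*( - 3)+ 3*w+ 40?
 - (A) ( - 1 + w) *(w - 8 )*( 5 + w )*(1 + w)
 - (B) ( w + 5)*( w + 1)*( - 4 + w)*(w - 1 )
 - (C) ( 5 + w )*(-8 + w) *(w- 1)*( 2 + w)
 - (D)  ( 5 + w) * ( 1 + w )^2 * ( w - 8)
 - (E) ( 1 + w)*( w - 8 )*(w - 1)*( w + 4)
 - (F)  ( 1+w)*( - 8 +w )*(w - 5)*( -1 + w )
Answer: A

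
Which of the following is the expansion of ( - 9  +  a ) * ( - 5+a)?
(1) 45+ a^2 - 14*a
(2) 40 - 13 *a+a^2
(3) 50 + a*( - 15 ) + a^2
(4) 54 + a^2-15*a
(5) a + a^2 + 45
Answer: 1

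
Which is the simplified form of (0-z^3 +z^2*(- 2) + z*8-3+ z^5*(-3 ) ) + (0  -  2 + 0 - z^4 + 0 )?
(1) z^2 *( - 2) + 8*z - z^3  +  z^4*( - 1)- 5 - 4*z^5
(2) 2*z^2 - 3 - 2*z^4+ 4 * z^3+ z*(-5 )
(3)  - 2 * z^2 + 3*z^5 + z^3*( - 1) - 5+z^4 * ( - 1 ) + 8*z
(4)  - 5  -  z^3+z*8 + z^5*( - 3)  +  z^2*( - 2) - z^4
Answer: 4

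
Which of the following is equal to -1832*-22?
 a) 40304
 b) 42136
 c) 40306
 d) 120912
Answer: a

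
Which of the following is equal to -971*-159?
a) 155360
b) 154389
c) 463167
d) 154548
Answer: b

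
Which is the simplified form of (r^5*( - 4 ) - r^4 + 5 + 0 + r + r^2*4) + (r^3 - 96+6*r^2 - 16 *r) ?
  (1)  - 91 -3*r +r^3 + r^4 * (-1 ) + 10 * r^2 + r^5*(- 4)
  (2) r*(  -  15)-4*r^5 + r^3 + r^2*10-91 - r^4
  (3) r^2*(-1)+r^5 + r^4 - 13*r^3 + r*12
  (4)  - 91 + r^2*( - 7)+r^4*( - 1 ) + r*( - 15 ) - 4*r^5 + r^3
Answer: 2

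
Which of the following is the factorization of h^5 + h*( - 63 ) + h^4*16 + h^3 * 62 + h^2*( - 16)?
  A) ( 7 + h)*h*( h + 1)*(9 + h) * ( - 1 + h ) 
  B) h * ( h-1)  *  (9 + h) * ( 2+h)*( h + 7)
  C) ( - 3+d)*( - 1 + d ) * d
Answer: A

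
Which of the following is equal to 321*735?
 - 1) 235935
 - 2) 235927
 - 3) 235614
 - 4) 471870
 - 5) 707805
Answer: 1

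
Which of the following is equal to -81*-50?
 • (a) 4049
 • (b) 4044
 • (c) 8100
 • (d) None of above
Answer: d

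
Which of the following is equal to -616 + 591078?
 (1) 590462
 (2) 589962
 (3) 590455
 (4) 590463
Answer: 1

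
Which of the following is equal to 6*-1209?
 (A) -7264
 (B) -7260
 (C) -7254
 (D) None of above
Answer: C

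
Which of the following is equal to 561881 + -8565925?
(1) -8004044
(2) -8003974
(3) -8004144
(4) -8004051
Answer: 1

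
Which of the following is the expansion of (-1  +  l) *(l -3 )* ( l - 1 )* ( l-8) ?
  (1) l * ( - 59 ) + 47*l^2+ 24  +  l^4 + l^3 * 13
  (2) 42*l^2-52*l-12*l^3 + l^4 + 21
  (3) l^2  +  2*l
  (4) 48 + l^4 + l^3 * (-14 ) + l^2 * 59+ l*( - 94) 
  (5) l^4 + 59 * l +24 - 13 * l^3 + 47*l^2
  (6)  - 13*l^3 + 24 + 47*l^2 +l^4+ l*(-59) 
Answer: 6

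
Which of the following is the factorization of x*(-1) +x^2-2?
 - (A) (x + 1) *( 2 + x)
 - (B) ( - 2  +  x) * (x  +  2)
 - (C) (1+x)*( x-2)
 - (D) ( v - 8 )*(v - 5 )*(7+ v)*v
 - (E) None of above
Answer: C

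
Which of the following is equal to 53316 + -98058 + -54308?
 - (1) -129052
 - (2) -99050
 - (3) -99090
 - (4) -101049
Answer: 2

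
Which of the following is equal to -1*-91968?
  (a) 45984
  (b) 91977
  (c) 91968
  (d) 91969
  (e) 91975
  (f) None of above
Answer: c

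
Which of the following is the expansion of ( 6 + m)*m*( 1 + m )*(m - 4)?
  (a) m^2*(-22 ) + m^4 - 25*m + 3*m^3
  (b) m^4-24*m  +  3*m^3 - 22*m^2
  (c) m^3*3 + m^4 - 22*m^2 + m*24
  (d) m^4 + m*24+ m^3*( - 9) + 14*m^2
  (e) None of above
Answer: b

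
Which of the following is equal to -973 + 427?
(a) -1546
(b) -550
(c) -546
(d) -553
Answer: c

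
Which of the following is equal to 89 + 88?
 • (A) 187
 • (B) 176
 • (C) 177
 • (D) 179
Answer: C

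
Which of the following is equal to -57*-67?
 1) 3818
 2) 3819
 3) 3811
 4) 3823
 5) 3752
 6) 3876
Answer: 2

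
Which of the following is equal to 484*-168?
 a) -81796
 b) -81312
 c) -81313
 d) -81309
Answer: b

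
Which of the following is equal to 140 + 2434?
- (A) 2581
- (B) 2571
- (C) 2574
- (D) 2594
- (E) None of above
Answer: C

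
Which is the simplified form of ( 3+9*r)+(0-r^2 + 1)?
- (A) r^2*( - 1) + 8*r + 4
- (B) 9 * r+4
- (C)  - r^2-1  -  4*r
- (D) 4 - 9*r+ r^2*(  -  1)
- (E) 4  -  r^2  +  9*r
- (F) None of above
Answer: E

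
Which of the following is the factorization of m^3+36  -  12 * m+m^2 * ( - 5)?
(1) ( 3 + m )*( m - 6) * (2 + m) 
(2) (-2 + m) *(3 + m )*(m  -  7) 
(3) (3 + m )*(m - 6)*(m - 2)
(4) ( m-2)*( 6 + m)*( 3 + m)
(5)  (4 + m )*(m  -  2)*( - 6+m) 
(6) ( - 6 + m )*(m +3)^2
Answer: 3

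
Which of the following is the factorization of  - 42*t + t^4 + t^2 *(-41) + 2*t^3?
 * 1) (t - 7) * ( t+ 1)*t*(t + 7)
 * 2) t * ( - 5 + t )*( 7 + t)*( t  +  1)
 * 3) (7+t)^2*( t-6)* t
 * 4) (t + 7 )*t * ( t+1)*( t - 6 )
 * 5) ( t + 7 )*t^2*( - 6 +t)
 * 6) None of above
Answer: 4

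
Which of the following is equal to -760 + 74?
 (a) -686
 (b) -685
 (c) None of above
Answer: a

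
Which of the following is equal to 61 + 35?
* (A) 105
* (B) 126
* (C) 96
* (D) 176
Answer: C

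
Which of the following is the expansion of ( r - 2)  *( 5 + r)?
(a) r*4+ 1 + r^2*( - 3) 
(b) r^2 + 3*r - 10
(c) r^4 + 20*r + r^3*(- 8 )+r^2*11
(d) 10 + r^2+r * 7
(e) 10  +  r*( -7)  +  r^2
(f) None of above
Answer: b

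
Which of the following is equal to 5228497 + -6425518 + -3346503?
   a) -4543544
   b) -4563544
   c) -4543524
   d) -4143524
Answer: c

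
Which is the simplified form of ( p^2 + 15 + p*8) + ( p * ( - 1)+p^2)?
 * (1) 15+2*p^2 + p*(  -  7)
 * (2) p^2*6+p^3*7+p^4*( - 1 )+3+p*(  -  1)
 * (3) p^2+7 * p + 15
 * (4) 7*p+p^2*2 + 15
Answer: 4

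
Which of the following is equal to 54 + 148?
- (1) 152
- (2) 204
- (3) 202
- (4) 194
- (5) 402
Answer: 3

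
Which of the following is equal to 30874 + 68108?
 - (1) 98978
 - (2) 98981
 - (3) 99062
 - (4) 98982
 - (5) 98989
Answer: 4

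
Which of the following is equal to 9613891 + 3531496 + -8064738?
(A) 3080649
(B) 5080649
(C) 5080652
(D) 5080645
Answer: B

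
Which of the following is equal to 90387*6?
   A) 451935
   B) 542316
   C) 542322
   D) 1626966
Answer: C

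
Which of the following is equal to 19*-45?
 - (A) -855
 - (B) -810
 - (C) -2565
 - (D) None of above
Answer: A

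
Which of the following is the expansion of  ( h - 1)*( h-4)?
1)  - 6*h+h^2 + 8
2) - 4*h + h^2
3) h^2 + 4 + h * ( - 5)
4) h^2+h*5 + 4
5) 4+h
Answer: 3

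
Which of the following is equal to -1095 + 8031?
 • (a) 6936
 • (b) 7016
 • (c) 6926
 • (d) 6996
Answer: a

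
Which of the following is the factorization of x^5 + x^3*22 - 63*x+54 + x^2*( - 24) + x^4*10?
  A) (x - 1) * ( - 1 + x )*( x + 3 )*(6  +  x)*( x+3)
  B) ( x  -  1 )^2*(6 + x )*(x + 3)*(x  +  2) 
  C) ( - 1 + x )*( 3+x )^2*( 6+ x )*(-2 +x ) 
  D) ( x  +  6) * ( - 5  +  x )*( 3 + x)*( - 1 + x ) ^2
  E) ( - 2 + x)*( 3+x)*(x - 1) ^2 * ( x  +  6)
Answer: A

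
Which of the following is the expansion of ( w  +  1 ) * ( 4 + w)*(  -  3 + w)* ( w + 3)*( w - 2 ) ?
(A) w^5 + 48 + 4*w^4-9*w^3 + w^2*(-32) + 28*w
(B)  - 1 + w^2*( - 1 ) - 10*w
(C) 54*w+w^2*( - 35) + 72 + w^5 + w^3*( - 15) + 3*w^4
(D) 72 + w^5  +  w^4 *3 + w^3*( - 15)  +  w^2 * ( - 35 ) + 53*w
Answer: C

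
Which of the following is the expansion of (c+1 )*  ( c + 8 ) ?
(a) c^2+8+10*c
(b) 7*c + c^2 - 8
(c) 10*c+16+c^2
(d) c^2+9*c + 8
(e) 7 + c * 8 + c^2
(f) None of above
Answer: d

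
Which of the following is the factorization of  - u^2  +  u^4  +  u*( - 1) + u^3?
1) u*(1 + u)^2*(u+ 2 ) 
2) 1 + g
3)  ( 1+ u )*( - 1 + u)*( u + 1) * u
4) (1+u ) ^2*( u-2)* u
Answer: 3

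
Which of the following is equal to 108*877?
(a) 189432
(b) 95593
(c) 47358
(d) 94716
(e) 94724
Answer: d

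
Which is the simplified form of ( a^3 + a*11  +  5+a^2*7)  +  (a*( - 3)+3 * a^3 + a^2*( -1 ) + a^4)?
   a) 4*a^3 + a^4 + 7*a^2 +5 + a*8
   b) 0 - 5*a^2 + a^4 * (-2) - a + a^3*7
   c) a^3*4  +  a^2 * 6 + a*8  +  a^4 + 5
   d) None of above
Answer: c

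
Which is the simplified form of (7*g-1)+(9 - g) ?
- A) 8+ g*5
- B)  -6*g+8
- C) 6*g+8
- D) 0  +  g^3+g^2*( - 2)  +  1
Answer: C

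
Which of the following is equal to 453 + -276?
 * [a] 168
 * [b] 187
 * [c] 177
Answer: c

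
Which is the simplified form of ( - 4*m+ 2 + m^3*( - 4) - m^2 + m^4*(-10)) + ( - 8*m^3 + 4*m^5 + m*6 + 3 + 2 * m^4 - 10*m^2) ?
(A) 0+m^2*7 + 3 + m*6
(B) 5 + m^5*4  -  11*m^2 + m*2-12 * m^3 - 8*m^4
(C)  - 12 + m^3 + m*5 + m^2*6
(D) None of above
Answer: B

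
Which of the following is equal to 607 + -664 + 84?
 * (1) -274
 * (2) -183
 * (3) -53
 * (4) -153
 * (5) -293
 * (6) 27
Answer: 6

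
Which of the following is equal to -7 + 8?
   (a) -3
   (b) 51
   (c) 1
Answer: c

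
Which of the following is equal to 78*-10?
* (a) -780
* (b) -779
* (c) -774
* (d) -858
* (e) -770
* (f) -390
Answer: a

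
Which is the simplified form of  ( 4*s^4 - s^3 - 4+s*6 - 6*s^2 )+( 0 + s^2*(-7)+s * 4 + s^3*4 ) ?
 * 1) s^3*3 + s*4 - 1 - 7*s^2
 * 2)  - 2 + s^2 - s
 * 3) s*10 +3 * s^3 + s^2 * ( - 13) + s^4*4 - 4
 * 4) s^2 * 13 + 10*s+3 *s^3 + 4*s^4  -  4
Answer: 3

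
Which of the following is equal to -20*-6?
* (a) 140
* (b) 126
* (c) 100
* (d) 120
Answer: d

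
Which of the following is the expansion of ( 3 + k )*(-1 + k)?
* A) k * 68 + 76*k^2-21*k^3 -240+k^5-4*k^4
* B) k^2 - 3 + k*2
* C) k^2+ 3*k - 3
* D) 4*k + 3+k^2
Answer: B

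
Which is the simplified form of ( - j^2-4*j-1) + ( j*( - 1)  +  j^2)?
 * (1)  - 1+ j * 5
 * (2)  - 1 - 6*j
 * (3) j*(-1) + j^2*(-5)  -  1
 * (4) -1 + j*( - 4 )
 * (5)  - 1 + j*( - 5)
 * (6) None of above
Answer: 5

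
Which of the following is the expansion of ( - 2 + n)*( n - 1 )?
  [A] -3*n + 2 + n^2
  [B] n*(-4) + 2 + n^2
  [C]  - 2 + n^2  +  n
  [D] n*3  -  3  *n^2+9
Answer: A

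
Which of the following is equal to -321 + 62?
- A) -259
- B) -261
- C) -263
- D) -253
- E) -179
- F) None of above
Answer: A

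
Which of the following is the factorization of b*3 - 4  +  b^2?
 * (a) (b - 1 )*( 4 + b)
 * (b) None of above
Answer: a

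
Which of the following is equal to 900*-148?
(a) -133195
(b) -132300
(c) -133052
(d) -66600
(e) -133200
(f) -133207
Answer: e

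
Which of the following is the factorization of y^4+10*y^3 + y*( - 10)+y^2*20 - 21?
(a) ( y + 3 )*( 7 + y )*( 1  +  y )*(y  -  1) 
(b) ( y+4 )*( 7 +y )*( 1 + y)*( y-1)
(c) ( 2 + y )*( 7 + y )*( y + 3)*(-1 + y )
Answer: a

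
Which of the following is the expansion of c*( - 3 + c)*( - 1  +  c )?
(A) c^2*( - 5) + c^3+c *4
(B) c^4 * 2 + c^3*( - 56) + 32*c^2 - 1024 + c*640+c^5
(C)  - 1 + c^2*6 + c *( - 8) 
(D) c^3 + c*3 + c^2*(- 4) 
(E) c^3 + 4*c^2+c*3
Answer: D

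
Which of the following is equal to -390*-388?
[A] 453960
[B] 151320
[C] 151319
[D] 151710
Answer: B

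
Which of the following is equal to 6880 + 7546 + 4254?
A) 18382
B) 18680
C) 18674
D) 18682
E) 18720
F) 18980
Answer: B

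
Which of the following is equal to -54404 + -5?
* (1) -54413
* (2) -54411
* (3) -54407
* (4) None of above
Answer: 4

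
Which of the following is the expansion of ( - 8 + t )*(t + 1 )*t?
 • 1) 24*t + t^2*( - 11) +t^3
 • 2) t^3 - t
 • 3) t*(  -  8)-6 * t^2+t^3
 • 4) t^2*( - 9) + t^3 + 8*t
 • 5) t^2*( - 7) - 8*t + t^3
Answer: 5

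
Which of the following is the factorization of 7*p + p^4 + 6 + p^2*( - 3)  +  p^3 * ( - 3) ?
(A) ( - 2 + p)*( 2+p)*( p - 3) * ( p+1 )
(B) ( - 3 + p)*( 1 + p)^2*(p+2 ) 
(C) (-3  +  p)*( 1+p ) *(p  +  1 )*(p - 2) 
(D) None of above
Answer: C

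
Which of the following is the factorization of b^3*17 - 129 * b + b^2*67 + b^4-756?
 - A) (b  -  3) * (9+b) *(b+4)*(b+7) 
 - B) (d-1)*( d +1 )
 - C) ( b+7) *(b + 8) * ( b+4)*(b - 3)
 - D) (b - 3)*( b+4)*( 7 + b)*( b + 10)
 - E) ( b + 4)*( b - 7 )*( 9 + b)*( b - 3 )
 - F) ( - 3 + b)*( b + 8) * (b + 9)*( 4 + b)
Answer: A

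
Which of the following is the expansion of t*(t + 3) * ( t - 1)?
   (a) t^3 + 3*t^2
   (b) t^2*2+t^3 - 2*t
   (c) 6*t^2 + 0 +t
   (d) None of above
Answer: d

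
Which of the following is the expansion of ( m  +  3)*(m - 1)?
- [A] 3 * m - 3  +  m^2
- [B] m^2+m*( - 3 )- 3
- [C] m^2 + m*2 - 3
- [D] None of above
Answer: C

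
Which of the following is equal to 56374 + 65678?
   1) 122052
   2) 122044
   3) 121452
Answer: 1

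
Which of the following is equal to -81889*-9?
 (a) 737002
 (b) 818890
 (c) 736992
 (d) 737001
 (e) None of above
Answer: d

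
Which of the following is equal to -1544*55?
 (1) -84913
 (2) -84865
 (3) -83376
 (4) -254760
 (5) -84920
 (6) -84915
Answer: 5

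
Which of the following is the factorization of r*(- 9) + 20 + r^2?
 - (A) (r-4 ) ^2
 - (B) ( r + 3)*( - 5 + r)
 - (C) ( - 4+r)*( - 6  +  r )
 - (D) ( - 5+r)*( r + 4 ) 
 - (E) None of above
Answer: E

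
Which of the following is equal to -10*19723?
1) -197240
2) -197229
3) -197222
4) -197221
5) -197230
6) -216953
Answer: 5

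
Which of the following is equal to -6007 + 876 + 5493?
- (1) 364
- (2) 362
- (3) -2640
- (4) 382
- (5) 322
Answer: 2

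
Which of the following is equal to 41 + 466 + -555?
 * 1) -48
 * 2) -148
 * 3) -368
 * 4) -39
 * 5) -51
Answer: 1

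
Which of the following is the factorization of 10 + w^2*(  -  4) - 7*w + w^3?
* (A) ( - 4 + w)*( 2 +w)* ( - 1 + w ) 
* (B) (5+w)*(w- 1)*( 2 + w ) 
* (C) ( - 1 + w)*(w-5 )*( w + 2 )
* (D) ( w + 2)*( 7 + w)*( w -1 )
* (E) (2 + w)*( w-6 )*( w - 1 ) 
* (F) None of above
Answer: C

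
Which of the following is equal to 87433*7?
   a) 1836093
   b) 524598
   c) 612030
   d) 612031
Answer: d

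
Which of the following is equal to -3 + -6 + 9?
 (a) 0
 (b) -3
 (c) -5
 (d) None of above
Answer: a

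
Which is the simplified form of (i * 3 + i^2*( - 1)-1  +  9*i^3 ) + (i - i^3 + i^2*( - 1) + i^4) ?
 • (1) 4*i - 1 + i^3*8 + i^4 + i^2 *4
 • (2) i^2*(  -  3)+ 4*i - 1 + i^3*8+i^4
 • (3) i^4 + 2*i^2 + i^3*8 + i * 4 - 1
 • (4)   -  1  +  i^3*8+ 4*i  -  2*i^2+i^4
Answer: 4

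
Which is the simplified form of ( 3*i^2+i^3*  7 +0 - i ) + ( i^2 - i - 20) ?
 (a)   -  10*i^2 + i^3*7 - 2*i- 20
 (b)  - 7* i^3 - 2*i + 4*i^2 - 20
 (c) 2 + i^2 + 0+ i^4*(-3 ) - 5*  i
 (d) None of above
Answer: d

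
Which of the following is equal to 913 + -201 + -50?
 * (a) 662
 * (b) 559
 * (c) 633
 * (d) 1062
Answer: a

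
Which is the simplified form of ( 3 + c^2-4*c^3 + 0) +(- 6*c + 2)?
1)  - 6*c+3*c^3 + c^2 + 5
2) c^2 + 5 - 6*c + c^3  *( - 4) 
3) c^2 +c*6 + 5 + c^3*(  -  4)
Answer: 2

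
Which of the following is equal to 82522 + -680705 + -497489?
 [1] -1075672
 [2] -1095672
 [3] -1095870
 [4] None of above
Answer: 2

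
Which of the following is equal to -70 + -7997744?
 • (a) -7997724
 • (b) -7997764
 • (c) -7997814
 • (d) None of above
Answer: c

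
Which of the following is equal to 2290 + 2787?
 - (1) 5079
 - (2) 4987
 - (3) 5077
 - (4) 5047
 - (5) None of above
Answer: 3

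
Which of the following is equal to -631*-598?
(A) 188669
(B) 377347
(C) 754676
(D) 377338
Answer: D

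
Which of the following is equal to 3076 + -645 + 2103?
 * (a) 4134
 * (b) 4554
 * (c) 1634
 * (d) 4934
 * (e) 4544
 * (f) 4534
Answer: f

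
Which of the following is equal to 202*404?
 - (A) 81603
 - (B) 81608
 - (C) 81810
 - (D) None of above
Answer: B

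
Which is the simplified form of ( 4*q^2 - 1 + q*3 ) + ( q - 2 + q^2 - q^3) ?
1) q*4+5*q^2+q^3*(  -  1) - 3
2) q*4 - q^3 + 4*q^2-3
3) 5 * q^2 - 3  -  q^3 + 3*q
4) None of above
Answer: 1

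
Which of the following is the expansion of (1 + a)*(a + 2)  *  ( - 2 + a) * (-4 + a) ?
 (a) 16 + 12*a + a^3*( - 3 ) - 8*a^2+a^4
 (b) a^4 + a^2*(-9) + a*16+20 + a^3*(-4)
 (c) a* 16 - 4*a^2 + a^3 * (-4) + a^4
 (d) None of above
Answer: a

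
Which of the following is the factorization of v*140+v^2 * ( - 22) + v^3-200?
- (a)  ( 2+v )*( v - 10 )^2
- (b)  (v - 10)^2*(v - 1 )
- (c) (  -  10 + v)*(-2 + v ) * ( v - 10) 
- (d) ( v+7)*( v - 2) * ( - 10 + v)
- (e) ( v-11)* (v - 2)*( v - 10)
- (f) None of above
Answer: c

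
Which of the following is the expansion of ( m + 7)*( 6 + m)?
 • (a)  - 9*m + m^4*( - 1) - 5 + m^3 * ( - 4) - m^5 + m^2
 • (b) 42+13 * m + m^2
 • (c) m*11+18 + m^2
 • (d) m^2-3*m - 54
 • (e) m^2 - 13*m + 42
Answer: b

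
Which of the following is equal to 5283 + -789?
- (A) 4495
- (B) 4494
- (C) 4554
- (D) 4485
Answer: B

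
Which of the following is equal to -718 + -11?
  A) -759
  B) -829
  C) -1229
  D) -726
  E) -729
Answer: E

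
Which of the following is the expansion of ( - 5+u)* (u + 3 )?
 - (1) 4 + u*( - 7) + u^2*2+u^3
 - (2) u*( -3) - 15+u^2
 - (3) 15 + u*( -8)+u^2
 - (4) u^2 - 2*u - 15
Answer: 4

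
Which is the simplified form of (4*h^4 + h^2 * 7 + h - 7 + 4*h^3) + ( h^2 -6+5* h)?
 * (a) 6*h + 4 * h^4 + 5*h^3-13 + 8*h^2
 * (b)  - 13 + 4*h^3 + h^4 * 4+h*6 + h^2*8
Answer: b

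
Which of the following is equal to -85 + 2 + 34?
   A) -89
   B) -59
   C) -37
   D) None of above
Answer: D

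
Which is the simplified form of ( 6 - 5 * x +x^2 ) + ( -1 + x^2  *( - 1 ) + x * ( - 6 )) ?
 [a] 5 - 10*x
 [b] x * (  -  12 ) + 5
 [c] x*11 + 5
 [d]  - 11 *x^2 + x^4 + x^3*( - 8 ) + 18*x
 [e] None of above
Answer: e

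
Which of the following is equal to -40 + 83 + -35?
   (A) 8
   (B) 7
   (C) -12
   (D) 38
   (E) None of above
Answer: A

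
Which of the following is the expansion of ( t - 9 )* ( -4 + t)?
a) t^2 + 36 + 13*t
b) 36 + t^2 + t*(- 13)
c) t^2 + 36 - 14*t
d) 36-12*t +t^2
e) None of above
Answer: b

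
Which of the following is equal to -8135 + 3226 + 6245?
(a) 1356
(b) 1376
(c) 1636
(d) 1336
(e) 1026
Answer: d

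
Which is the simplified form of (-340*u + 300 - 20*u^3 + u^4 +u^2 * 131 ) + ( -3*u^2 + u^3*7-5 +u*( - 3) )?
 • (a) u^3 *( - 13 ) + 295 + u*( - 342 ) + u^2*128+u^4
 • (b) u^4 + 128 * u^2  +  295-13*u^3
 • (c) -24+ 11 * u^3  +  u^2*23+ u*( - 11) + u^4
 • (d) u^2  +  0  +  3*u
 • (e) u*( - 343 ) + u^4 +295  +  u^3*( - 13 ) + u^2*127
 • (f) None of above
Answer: f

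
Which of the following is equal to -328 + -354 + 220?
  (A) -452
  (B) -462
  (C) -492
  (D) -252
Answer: B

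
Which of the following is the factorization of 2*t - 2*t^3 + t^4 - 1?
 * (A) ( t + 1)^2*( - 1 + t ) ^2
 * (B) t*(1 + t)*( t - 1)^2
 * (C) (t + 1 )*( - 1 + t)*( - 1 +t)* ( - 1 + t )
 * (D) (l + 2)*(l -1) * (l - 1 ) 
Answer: C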